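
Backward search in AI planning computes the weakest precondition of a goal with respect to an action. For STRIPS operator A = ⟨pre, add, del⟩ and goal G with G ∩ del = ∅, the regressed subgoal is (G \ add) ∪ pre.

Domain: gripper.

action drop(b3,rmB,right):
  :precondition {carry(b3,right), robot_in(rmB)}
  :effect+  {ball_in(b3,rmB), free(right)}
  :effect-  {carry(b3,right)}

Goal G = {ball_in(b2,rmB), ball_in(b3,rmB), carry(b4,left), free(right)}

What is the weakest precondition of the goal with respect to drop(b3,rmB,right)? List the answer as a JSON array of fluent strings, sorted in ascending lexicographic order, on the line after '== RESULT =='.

Regress:
  G ∩ del = {}  (empty — regression defined)
  G \ add = {ball_in(b2,rmB), ball_in(b3,rmB), carry(b4,left), free(right)} \ {ball_in(b3,rmB), free(right)} = {ball_in(b2,rmB), carry(b4,left)}
  ∪ pre   = {ball_in(b2,rmB), carry(b4,left)} ∪ {carry(b3,right), robot_in(rmB)}
          = {ball_in(b2,rmB), carry(b3,right), carry(b4,left), robot_in(rmB)}

== RESULT ==
["ball_in(b2,rmB)", "carry(b3,right)", "carry(b4,left)", "robot_in(rmB)"]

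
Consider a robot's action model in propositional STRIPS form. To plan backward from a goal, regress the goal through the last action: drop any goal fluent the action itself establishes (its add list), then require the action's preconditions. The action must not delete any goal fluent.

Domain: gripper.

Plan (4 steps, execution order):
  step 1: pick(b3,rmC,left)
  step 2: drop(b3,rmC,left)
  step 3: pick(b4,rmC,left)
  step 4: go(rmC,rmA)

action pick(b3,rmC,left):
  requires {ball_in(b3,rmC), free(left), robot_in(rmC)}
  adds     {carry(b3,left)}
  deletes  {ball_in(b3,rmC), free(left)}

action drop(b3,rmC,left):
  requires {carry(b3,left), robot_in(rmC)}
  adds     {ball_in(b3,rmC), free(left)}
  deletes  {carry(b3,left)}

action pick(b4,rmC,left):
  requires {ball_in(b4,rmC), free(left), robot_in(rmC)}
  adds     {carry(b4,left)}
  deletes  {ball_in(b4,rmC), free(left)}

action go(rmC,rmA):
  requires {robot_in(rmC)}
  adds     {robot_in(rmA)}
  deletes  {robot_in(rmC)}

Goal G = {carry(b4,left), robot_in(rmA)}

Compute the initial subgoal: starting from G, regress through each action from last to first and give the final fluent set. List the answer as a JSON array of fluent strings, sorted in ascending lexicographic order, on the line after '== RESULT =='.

Work backward from the goal:
  through step 4 (go(rmC,rmA)): drop {robot_in(rmA)}, keep {carry(b4,left)}, require {robot_in(rmC)}
    → {carry(b4,left), robot_in(rmC)}
  through step 3 (pick(b4,rmC,left)): drop {carry(b4,left)}, keep {robot_in(rmC)}, require {ball_in(b4,rmC), free(left), robot_in(rmC)}
    → {ball_in(b4,rmC), free(left), robot_in(rmC)}
  through step 2 (drop(b3,rmC,left)): drop {free(left)}, keep {ball_in(b4,rmC), robot_in(rmC)}, require {carry(b3,left), robot_in(rmC)}
    → {ball_in(b4,rmC), carry(b3,left), robot_in(rmC)}
  through step 1 (pick(b3,rmC,left)): drop {carry(b3,left)}, keep {ball_in(b4,rmC), robot_in(rmC)}, require {ball_in(b3,rmC), free(left), robot_in(rmC)}
    → {ball_in(b3,rmC), ball_in(b4,rmC), free(left), robot_in(rmC)}

== RESULT ==
["ball_in(b3,rmC)", "ball_in(b4,rmC)", "free(left)", "robot_in(rmC)"]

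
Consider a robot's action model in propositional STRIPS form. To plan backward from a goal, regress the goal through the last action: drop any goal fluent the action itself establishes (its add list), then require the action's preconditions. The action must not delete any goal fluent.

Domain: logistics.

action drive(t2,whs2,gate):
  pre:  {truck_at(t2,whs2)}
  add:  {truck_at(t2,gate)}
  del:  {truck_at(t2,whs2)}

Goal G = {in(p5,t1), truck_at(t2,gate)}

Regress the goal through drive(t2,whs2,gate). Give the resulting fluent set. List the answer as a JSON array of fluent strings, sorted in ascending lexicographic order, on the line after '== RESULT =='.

Regress:
  G ∩ del = {}  (empty — regression defined)
  G \ add = {in(p5,t1), truck_at(t2,gate)} \ {truck_at(t2,gate)} = {in(p5,t1)}
  ∪ pre   = {in(p5,t1)} ∪ {truck_at(t2,whs2)}
          = {in(p5,t1), truck_at(t2,whs2)}

== RESULT ==
["in(p5,t1)", "truck_at(t2,whs2)"]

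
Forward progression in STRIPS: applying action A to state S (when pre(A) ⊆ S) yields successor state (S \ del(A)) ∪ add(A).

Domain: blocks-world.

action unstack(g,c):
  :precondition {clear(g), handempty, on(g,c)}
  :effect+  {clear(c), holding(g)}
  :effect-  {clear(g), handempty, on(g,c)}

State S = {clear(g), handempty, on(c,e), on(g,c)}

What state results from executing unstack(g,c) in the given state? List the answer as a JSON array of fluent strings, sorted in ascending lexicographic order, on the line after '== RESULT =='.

Progress:
  pre ⊆ S: {clear(g), handempty, on(g,c)} ⊆ S  — applicable
  S \ del = {on(c,e)}
  ∪ add   = {clear(c), holding(g), on(c,e)}

== RESULT ==
["clear(c)", "holding(g)", "on(c,e)"]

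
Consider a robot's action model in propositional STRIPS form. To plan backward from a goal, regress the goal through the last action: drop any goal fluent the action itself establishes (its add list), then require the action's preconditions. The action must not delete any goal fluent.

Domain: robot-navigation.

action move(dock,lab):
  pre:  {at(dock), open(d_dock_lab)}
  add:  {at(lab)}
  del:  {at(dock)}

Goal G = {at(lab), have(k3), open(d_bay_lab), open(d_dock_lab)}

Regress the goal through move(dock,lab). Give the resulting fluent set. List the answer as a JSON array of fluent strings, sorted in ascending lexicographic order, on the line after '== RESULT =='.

Compute (G \ add) ∪ pre:
  G ∩ del = {}  (empty — regression defined)
  G \ add = {at(lab), have(k3), open(d_bay_lab), open(d_dock_lab)} \ {at(lab)} = {have(k3), open(d_bay_lab), open(d_dock_lab)}
  ∪ pre   = {have(k3), open(d_bay_lab), open(d_dock_lab)} ∪ {at(dock), open(d_dock_lab)}
          = {at(dock), have(k3), open(d_bay_lab), open(d_dock_lab)}

== RESULT ==
["at(dock)", "have(k3)", "open(d_bay_lab)", "open(d_dock_lab)"]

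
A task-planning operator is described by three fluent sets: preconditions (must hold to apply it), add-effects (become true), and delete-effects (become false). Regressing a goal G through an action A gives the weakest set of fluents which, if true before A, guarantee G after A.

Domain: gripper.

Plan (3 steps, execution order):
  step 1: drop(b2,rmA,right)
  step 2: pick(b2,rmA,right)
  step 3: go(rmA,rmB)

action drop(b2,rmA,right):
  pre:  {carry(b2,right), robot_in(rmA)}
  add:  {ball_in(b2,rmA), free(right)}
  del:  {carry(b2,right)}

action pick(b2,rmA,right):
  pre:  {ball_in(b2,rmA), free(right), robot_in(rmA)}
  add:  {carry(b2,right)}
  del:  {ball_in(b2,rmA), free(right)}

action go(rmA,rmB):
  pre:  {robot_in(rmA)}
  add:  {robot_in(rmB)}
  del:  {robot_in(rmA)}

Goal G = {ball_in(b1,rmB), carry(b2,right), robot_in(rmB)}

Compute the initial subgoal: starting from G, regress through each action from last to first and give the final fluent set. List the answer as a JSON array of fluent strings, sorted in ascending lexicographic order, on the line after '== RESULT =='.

Regress step by step:
  through step 3 (go(rmA,rmB)): drop {robot_in(rmB)}, keep {ball_in(b1,rmB), carry(b2,right)}, require {robot_in(rmA)}
    → {ball_in(b1,rmB), carry(b2,right), robot_in(rmA)}
  through step 2 (pick(b2,rmA,right)): drop {carry(b2,right)}, keep {ball_in(b1,rmB), robot_in(rmA)}, require {ball_in(b2,rmA), free(right), robot_in(rmA)}
    → {ball_in(b1,rmB), ball_in(b2,rmA), free(right), robot_in(rmA)}
  through step 1 (drop(b2,rmA,right)): drop {ball_in(b2,rmA), free(right)}, keep {ball_in(b1,rmB), robot_in(rmA)}, require {carry(b2,right), robot_in(rmA)}
    → {ball_in(b1,rmB), carry(b2,right), robot_in(rmA)}

== RESULT ==
["ball_in(b1,rmB)", "carry(b2,right)", "robot_in(rmA)"]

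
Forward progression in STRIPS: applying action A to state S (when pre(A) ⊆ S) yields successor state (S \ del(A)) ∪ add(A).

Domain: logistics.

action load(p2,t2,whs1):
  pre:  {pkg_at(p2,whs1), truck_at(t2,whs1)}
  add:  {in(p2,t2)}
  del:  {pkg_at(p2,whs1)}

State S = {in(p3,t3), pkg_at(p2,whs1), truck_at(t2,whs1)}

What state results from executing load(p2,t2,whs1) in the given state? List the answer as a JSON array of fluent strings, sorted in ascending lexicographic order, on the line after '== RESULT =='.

Progress:
  pre ⊆ S: {pkg_at(p2,whs1), truck_at(t2,whs1)} ⊆ S  — applicable
  S \ del = {in(p3,t3), truck_at(t2,whs1)}
  ∪ add   = {in(p2,t2), in(p3,t3), truck_at(t2,whs1)}

== RESULT ==
["in(p2,t2)", "in(p3,t3)", "truck_at(t2,whs1)"]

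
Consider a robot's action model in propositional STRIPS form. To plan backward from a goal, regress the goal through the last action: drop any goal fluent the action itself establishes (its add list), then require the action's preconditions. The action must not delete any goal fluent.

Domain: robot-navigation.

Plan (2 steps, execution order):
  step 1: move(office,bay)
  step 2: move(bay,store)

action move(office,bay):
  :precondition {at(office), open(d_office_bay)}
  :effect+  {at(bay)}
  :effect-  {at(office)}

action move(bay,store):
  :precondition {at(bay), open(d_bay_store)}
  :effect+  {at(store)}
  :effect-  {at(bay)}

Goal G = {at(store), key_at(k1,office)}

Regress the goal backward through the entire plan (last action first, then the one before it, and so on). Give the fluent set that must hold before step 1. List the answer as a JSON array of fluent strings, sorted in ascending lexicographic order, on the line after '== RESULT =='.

Regress step by step:
  through step 2 (move(bay,store)): drop {at(store)}, keep {key_at(k1,office)}, require {at(bay), open(d_bay_store)}
    → {at(bay), key_at(k1,office), open(d_bay_store)}
  through step 1 (move(office,bay)): drop {at(bay)}, keep {key_at(k1,office), open(d_bay_store)}, require {at(office), open(d_office_bay)}
    → {at(office), key_at(k1,office), open(d_bay_store), open(d_office_bay)}

== RESULT ==
["at(office)", "key_at(k1,office)", "open(d_bay_store)", "open(d_office_bay)"]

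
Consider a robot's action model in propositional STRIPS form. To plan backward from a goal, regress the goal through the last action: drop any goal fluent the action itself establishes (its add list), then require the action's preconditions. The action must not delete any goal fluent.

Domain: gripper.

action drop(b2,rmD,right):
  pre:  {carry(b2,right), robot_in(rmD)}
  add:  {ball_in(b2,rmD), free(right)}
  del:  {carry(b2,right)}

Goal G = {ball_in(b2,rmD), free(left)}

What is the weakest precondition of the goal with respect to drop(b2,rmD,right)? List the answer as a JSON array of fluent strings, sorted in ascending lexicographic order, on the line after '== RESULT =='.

Compute (G \ add) ∪ pre:
  G ∩ del = {}  (empty — regression defined)
  G \ add = {ball_in(b2,rmD), free(left)} \ {ball_in(b2,rmD), free(right)} = {free(left)}
  ∪ pre   = {free(left)} ∪ {carry(b2,right), robot_in(rmD)}
          = {carry(b2,right), free(left), robot_in(rmD)}

== RESULT ==
["carry(b2,right)", "free(left)", "robot_in(rmD)"]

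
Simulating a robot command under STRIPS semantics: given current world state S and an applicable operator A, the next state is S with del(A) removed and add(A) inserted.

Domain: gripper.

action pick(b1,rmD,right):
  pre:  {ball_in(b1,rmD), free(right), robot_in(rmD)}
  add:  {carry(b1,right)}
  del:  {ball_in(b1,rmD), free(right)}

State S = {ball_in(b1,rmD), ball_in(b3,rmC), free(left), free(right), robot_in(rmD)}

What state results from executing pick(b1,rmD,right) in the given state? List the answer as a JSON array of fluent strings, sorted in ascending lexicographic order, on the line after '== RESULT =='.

Progress:
  pre ⊆ S: {ball_in(b1,rmD), free(right), robot_in(rmD)} ⊆ S  — applicable
  S \ del = {ball_in(b3,rmC), free(left), robot_in(rmD)}
  ∪ add   = {ball_in(b3,rmC), carry(b1,right), free(left), robot_in(rmD)}

== RESULT ==
["ball_in(b3,rmC)", "carry(b1,right)", "free(left)", "robot_in(rmD)"]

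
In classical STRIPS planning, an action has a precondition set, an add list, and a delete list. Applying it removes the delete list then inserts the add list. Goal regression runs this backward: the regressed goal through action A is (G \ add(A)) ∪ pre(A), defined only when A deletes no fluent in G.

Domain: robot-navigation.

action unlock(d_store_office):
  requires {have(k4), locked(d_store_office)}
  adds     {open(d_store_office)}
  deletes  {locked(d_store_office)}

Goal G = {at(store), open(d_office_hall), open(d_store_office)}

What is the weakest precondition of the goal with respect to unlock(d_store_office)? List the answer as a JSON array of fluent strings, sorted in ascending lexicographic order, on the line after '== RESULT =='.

Compute (G \ add) ∪ pre:
  G ∩ del = {}  (empty — regression defined)
  G \ add = {at(store), open(d_office_hall), open(d_store_office)} \ {open(d_store_office)} = {at(store), open(d_office_hall)}
  ∪ pre   = {at(store), open(d_office_hall)} ∪ {have(k4), locked(d_store_office)}
          = {at(store), have(k4), locked(d_store_office), open(d_office_hall)}

== RESULT ==
["at(store)", "have(k4)", "locked(d_store_office)", "open(d_office_hall)"]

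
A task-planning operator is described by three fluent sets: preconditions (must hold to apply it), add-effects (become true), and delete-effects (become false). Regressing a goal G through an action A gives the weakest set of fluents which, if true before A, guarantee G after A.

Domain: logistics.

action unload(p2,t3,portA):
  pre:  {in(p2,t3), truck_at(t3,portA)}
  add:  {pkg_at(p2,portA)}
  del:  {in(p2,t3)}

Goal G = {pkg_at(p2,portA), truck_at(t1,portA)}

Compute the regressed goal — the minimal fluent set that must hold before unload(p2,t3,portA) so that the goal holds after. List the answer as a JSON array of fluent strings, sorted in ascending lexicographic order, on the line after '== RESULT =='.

Compute (G \ add) ∪ pre:
  G ∩ del = {}  (empty — regression defined)
  G \ add = {pkg_at(p2,portA), truck_at(t1,portA)} \ {pkg_at(p2,portA)} = {truck_at(t1,portA)}
  ∪ pre   = {truck_at(t1,portA)} ∪ {in(p2,t3), truck_at(t3,portA)}
          = {in(p2,t3), truck_at(t1,portA), truck_at(t3,portA)}

== RESULT ==
["in(p2,t3)", "truck_at(t1,portA)", "truck_at(t3,portA)"]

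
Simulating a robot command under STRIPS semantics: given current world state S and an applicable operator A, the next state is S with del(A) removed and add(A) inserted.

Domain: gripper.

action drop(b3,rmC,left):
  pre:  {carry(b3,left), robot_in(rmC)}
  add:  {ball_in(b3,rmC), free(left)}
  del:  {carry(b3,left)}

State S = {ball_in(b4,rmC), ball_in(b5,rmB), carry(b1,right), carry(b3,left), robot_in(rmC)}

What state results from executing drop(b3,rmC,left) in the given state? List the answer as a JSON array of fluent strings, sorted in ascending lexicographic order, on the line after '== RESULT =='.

Progress:
  pre ⊆ S: {carry(b3,left), robot_in(rmC)} ⊆ S  — applicable
  S \ del = {ball_in(b4,rmC), ball_in(b5,rmB), carry(b1,right), robot_in(rmC)}
  ∪ add   = {ball_in(b3,rmC), ball_in(b4,rmC), ball_in(b5,rmB), carry(b1,right), free(left), robot_in(rmC)}

== RESULT ==
["ball_in(b3,rmC)", "ball_in(b4,rmC)", "ball_in(b5,rmB)", "carry(b1,right)", "free(left)", "robot_in(rmC)"]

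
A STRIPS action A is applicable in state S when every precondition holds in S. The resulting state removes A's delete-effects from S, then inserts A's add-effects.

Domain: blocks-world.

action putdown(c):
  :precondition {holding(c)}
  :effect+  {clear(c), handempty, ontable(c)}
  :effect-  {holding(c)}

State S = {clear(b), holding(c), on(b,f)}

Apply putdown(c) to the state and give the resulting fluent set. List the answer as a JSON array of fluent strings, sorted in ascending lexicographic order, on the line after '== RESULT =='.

Progress:
  pre ⊆ S: {holding(c)} ⊆ S  — applicable
  S \ del = {clear(b), on(b,f)}
  ∪ add   = {clear(b), clear(c), handempty, on(b,f), ontable(c)}

== RESULT ==
["clear(b)", "clear(c)", "handempty", "on(b,f)", "ontable(c)"]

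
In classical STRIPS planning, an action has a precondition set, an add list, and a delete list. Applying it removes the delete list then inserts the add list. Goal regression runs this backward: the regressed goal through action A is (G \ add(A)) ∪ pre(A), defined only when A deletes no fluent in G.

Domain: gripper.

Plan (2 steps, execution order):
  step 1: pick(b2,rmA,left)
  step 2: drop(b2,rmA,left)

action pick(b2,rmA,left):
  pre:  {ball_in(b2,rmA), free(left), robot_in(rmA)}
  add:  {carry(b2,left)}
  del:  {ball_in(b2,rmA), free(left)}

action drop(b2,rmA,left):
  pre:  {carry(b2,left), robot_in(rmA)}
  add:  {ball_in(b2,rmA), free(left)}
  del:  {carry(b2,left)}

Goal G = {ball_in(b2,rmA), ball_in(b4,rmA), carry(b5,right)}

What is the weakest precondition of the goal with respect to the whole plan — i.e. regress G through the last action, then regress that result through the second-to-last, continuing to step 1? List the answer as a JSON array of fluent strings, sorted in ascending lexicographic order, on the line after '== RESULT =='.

Regress step by step:
  through step 2 (drop(b2,rmA,left)): drop {ball_in(b2,rmA)}, keep {ball_in(b4,rmA), carry(b5,right)}, require {carry(b2,left), robot_in(rmA)}
    → {ball_in(b4,rmA), carry(b2,left), carry(b5,right), robot_in(rmA)}
  through step 1 (pick(b2,rmA,left)): drop {carry(b2,left)}, keep {ball_in(b4,rmA), carry(b5,right), robot_in(rmA)}, require {ball_in(b2,rmA), free(left), robot_in(rmA)}
    → {ball_in(b2,rmA), ball_in(b4,rmA), carry(b5,right), free(left), robot_in(rmA)}

== RESULT ==
["ball_in(b2,rmA)", "ball_in(b4,rmA)", "carry(b5,right)", "free(left)", "robot_in(rmA)"]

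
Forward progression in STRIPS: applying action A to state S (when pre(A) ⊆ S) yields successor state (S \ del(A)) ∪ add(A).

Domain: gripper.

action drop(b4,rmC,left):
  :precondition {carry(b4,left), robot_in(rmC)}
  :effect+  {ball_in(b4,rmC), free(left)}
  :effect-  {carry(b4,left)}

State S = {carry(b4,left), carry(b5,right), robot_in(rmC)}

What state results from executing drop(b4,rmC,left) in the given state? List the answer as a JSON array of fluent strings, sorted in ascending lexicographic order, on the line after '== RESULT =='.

Compute (S \ del) ∪ add:
  pre ⊆ S: {carry(b4,left), robot_in(rmC)} ⊆ S  — applicable
  S \ del = {carry(b5,right), robot_in(rmC)}
  ∪ add   = {ball_in(b4,rmC), carry(b5,right), free(left), robot_in(rmC)}

== RESULT ==
["ball_in(b4,rmC)", "carry(b5,right)", "free(left)", "robot_in(rmC)"]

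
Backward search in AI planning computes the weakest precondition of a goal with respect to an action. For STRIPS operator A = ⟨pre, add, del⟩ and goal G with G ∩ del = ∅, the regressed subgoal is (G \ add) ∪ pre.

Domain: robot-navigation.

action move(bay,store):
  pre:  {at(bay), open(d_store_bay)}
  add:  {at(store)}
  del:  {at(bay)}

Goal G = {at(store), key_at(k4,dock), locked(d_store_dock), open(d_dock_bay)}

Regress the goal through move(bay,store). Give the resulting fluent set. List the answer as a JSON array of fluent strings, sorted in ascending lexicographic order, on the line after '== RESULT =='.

Compute (G \ add) ∪ pre:
  G ∩ del = {}  (empty — regression defined)
  G \ add = {at(store), key_at(k4,dock), locked(d_store_dock), open(d_dock_bay)} \ {at(store)} = {key_at(k4,dock), locked(d_store_dock), open(d_dock_bay)}
  ∪ pre   = {key_at(k4,dock), locked(d_store_dock), open(d_dock_bay)} ∪ {at(bay), open(d_store_bay)}
          = {at(bay), key_at(k4,dock), locked(d_store_dock), open(d_dock_bay), open(d_store_bay)}

== RESULT ==
["at(bay)", "key_at(k4,dock)", "locked(d_store_dock)", "open(d_dock_bay)", "open(d_store_bay)"]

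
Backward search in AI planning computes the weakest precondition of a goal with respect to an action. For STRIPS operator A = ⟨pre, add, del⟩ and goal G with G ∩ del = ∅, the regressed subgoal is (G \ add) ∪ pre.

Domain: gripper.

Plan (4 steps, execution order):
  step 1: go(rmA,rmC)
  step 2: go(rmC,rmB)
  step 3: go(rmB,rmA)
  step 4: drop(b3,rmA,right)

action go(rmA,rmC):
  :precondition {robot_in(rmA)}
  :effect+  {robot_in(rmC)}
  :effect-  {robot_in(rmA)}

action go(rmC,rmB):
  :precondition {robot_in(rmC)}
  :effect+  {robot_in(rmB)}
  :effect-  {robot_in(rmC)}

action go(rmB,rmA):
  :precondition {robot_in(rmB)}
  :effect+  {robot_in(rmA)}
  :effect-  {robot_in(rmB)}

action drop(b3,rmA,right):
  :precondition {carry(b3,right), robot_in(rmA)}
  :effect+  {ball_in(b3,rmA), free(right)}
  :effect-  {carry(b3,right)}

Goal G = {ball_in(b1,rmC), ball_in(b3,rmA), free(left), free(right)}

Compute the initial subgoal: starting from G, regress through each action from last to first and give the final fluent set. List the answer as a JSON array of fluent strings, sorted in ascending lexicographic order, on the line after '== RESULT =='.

Work backward from the goal:
  through step 4 (drop(b3,rmA,right)): drop {ball_in(b3,rmA), free(right)}, keep {ball_in(b1,rmC), free(left)}, require {carry(b3,right), robot_in(rmA)}
    → {ball_in(b1,rmC), carry(b3,right), free(left), robot_in(rmA)}
  through step 3 (go(rmB,rmA)): drop {robot_in(rmA)}, keep {ball_in(b1,rmC), carry(b3,right), free(left)}, require {robot_in(rmB)}
    → {ball_in(b1,rmC), carry(b3,right), free(left), robot_in(rmB)}
  through step 2 (go(rmC,rmB)): drop {robot_in(rmB)}, keep {ball_in(b1,rmC), carry(b3,right), free(left)}, require {robot_in(rmC)}
    → {ball_in(b1,rmC), carry(b3,right), free(left), robot_in(rmC)}
  through step 1 (go(rmA,rmC)): drop {robot_in(rmC)}, keep {ball_in(b1,rmC), carry(b3,right), free(left)}, require {robot_in(rmA)}
    → {ball_in(b1,rmC), carry(b3,right), free(left), robot_in(rmA)}

== RESULT ==
["ball_in(b1,rmC)", "carry(b3,right)", "free(left)", "robot_in(rmA)"]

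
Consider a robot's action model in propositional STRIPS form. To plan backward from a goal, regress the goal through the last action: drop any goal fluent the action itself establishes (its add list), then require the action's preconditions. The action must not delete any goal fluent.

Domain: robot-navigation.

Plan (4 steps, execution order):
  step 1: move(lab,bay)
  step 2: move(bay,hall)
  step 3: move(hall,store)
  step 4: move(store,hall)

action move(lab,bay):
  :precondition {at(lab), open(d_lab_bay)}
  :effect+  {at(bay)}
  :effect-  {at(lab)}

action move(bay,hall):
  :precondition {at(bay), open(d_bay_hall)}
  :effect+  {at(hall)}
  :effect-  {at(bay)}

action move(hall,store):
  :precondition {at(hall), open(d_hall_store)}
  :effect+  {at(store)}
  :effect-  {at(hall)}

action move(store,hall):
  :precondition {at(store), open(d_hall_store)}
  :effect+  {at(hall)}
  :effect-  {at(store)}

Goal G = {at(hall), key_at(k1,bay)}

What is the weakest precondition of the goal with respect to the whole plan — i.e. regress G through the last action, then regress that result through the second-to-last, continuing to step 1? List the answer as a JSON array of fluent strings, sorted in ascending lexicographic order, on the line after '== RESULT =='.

Work backward from the goal:
  through step 4 (move(store,hall)): drop {at(hall)}, keep {key_at(k1,bay)}, require {at(store), open(d_hall_store)}
    → {at(store), key_at(k1,bay), open(d_hall_store)}
  through step 3 (move(hall,store)): drop {at(store)}, keep {key_at(k1,bay), open(d_hall_store)}, require {at(hall), open(d_hall_store)}
    → {at(hall), key_at(k1,bay), open(d_hall_store)}
  through step 2 (move(bay,hall)): drop {at(hall)}, keep {key_at(k1,bay), open(d_hall_store)}, require {at(bay), open(d_bay_hall)}
    → {at(bay), key_at(k1,bay), open(d_bay_hall), open(d_hall_store)}
  through step 1 (move(lab,bay)): drop {at(bay)}, keep {key_at(k1,bay), open(d_bay_hall), open(d_hall_store)}, require {at(lab), open(d_lab_bay)}
    → {at(lab), key_at(k1,bay), open(d_bay_hall), open(d_hall_store), open(d_lab_bay)}

== RESULT ==
["at(lab)", "key_at(k1,bay)", "open(d_bay_hall)", "open(d_hall_store)", "open(d_lab_bay)"]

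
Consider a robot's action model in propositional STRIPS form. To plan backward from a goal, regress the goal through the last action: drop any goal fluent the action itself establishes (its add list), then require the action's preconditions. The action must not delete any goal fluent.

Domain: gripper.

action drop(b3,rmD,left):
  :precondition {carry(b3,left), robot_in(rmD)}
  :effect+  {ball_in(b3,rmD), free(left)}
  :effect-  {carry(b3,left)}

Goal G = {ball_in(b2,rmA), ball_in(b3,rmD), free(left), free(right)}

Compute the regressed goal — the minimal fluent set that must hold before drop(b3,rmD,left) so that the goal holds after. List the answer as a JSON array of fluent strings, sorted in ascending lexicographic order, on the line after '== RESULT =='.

Regress:
  G ∩ del = {}  (empty — regression defined)
  G \ add = {ball_in(b2,rmA), ball_in(b3,rmD), free(left), free(right)} \ {ball_in(b3,rmD), free(left)} = {ball_in(b2,rmA), free(right)}
  ∪ pre   = {ball_in(b2,rmA), free(right)} ∪ {carry(b3,left), robot_in(rmD)}
          = {ball_in(b2,rmA), carry(b3,left), free(right), robot_in(rmD)}

== RESULT ==
["ball_in(b2,rmA)", "carry(b3,left)", "free(right)", "robot_in(rmD)"]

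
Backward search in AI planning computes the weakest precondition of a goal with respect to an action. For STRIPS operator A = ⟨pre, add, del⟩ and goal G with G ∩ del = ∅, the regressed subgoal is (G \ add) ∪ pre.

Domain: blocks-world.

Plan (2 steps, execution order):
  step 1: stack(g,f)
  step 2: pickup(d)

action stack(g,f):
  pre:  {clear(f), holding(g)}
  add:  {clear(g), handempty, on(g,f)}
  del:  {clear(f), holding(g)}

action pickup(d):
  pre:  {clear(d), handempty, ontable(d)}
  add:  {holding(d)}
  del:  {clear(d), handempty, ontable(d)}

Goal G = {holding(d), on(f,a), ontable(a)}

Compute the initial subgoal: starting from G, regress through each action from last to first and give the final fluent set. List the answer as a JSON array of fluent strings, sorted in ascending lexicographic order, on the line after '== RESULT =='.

Work backward from the goal:
  through step 2 (pickup(d)): drop {holding(d)}, keep {on(f,a), ontable(a)}, require {clear(d), handempty, ontable(d)}
    → {clear(d), handempty, on(f,a), ontable(a), ontable(d)}
  through step 1 (stack(g,f)): drop {handempty}, keep {clear(d), on(f,a), ontable(a), ontable(d)}, require {clear(f), holding(g)}
    → {clear(d), clear(f), holding(g), on(f,a), ontable(a), ontable(d)}

== RESULT ==
["clear(d)", "clear(f)", "holding(g)", "on(f,a)", "ontable(a)", "ontable(d)"]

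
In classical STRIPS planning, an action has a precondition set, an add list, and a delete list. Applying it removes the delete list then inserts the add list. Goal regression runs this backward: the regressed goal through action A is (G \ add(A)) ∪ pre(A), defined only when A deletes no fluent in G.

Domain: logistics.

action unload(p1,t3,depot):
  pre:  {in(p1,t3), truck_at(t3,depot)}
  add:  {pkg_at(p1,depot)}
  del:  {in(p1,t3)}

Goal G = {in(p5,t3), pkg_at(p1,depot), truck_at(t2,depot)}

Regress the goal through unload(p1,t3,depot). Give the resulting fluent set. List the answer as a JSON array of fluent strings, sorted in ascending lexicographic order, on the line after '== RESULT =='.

Compute (G \ add) ∪ pre:
  G ∩ del = {}  (empty — regression defined)
  G \ add = {in(p5,t3), pkg_at(p1,depot), truck_at(t2,depot)} \ {pkg_at(p1,depot)} = {in(p5,t3), truck_at(t2,depot)}
  ∪ pre   = {in(p5,t3), truck_at(t2,depot)} ∪ {in(p1,t3), truck_at(t3,depot)}
          = {in(p1,t3), in(p5,t3), truck_at(t2,depot), truck_at(t3,depot)}

== RESULT ==
["in(p1,t3)", "in(p5,t3)", "truck_at(t2,depot)", "truck_at(t3,depot)"]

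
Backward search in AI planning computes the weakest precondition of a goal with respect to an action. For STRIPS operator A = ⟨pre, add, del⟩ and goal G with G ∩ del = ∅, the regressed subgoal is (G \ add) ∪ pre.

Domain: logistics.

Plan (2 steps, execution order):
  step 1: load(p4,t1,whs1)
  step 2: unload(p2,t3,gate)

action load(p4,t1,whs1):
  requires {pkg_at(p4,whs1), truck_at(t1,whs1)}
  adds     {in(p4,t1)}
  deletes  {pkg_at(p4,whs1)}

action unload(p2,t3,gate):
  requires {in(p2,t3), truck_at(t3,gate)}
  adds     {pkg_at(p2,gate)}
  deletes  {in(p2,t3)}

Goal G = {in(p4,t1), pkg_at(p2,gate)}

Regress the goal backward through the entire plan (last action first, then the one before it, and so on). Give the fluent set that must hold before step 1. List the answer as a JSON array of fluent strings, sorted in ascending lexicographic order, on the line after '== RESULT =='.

Work backward from the goal:
  through step 2 (unload(p2,t3,gate)): drop {pkg_at(p2,gate)}, keep {in(p4,t1)}, require {in(p2,t3), truck_at(t3,gate)}
    → {in(p2,t3), in(p4,t1), truck_at(t3,gate)}
  through step 1 (load(p4,t1,whs1)): drop {in(p4,t1)}, keep {in(p2,t3), truck_at(t3,gate)}, require {pkg_at(p4,whs1), truck_at(t1,whs1)}
    → {in(p2,t3), pkg_at(p4,whs1), truck_at(t1,whs1), truck_at(t3,gate)}

== RESULT ==
["in(p2,t3)", "pkg_at(p4,whs1)", "truck_at(t1,whs1)", "truck_at(t3,gate)"]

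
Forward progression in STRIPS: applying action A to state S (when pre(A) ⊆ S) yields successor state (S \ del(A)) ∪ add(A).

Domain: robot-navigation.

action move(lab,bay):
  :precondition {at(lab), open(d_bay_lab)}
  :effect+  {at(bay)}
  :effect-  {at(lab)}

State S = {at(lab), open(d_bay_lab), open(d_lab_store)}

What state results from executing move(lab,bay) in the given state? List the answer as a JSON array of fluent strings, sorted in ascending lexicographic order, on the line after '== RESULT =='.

Progress:
  pre ⊆ S: {at(lab), open(d_bay_lab)} ⊆ S  — applicable
  S \ del = {open(d_bay_lab), open(d_lab_store)}
  ∪ add   = {at(bay), open(d_bay_lab), open(d_lab_store)}

== RESULT ==
["at(bay)", "open(d_bay_lab)", "open(d_lab_store)"]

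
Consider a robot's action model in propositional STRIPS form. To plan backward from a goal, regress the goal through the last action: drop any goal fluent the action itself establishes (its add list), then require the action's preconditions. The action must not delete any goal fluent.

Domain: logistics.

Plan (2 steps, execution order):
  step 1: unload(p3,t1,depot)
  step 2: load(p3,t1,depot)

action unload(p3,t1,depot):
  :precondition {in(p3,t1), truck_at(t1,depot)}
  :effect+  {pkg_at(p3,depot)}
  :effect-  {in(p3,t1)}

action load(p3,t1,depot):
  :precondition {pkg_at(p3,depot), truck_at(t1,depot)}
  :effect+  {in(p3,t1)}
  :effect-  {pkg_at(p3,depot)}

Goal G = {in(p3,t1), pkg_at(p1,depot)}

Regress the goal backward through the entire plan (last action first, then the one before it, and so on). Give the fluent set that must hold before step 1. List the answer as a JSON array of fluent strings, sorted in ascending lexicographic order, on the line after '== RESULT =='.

Work backward from the goal:
  through step 2 (load(p3,t1,depot)): drop {in(p3,t1)}, keep {pkg_at(p1,depot)}, require {pkg_at(p3,depot), truck_at(t1,depot)}
    → {pkg_at(p1,depot), pkg_at(p3,depot), truck_at(t1,depot)}
  through step 1 (unload(p3,t1,depot)): drop {pkg_at(p3,depot)}, keep {pkg_at(p1,depot), truck_at(t1,depot)}, require {in(p3,t1), truck_at(t1,depot)}
    → {in(p3,t1), pkg_at(p1,depot), truck_at(t1,depot)}

== RESULT ==
["in(p3,t1)", "pkg_at(p1,depot)", "truck_at(t1,depot)"]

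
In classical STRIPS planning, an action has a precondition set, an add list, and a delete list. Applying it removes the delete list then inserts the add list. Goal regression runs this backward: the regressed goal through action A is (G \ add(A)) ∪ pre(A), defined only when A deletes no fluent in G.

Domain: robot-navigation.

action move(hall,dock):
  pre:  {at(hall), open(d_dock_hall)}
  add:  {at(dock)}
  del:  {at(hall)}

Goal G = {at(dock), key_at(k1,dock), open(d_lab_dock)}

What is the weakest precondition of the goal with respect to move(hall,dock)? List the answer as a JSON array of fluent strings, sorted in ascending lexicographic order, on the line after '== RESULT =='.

Compute (G \ add) ∪ pre:
  G ∩ del = {}  (empty — regression defined)
  G \ add = {at(dock), key_at(k1,dock), open(d_lab_dock)} \ {at(dock)} = {key_at(k1,dock), open(d_lab_dock)}
  ∪ pre   = {key_at(k1,dock), open(d_lab_dock)} ∪ {at(hall), open(d_dock_hall)}
          = {at(hall), key_at(k1,dock), open(d_dock_hall), open(d_lab_dock)}

== RESULT ==
["at(hall)", "key_at(k1,dock)", "open(d_dock_hall)", "open(d_lab_dock)"]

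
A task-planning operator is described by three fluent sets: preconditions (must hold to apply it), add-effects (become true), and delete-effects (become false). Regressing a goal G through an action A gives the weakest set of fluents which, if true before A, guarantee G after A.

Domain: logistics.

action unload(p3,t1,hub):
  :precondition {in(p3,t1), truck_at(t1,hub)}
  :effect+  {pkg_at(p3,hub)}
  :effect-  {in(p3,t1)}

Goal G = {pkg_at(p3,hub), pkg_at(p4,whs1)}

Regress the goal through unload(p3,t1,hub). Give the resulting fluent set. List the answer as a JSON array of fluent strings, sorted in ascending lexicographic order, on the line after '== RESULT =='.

Regress:
  G ∩ del = {}  (empty — regression defined)
  G \ add = {pkg_at(p3,hub), pkg_at(p4,whs1)} \ {pkg_at(p3,hub)} = {pkg_at(p4,whs1)}
  ∪ pre   = {pkg_at(p4,whs1)} ∪ {in(p3,t1), truck_at(t1,hub)}
          = {in(p3,t1), pkg_at(p4,whs1), truck_at(t1,hub)}

== RESULT ==
["in(p3,t1)", "pkg_at(p4,whs1)", "truck_at(t1,hub)"]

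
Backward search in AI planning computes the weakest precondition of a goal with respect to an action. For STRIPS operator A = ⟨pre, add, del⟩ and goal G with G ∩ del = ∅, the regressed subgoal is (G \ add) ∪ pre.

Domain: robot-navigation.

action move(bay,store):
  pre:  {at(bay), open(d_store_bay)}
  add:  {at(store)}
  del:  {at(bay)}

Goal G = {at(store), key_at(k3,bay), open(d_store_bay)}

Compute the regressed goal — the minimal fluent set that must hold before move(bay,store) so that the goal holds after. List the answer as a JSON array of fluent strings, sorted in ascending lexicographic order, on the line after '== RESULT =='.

Regress:
  G ∩ del = {}  (empty — regression defined)
  G \ add = {at(store), key_at(k3,bay), open(d_store_bay)} \ {at(store)} = {key_at(k3,bay), open(d_store_bay)}
  ∪ pre   = {key_at(k3,bay), open(d_store_bay)} ∪ {at(bay), open(d_store_bay)}
          = {at(bay), key_at(k3,bay), open(d_store_bay)}

== RESULT ==
["at(bay)", "key_at(k3,bay)", "open(d_store_bay)"]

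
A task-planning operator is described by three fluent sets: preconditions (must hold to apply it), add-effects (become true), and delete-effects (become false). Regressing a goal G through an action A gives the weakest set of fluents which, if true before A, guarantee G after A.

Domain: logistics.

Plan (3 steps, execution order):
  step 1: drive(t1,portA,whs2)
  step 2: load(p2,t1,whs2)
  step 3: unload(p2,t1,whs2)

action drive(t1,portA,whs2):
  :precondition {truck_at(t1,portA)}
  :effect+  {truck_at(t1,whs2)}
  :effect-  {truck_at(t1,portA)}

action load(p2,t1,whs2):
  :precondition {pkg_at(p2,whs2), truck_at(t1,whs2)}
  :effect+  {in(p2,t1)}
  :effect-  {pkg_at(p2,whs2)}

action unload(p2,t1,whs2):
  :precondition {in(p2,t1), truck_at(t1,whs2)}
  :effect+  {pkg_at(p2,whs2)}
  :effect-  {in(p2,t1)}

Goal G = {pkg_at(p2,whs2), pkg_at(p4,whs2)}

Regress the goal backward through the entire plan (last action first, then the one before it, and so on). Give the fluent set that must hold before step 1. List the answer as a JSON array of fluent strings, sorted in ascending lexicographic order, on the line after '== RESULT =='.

Regress step by step:
  through step 3 (unload(p2,t1,whs2)): drop {pkg_at(p2,whs2)}, keep {pkg_at(p4,whs2)}, require {in(p2,t1), truck_at(t1,whs2)}
    → {in(p2,t1), pkg_at(p4,whs2), truck_at(t1,whs2)}
  through step 2 (load(p2,t1,whs2)): drop {in(p2,t1)}, keep {pkg_at(p4,whs2), truck_at(t1,whs2)}, require {pkg_at(p2,whs2), truck_at(t1,whs2)}
    → {pkg_at(p2,whs2), pkg_at(p4,whs2), truck_at(t1,whs2)}
  through step 1 (drive(t1,portA,whs2)): drop {truck_at(t1,whs2)}, keep {pkg_at(p2,whs2), pkg_at(p4,whs2)}, require {truck_at(t1,portA)}
    → {pkg_at(p2,whs2), pkg_at(p4,whs2), truck_at(t1,portA)}

== RESULT ==
["pkg_at(p2,whs2)", "pkg_at(p4,whs2)", "truck_at(t1,portA)"]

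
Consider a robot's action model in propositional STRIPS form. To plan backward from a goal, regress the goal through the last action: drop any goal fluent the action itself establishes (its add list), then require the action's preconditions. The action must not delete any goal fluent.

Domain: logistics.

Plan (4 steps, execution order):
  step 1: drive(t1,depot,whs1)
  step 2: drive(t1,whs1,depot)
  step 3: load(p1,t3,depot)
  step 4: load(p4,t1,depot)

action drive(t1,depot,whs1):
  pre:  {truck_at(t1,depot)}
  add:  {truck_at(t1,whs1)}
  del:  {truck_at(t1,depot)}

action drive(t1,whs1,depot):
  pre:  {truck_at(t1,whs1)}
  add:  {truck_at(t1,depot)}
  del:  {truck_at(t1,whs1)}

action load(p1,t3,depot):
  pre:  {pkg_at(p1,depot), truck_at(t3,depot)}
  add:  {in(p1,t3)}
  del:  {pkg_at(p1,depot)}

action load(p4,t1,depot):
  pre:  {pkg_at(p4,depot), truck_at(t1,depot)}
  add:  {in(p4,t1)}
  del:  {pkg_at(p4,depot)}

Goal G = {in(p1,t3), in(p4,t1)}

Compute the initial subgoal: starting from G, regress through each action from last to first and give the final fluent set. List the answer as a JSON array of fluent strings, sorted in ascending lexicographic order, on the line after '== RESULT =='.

Regress step by step:
  through step 4 (load(p4,t1,depot)): drop {in(p4,t1)}, keep {in(p1,t3)}, require {pkg_at(p4,depot), truck_at(t1,depot)}
    → {in(p1,t3), pkg_at(p4,depot), truck_at(t1,depot)}
  through step 3 (load(p1,t3,depot)): drop {in(p1,t3)}, keep {pkg_at(p4,depot), truck_at(t1,depot)}, require {pkg_at(p1,depot), truck_at(t3,depot)}
    → {pkg_at(p1,depot), pkg_at(p4,depot), truck_at(t1,depot), truck_at(t3,depot)}
  through step 2 (drive(t1,whs1,depot)): drop {truck_at(t1,depot)}, keep {pkg_at(p1,depot), pkg_at(p4,depot), truck_at(t3,depot)}, require {truck_at(t1,whs1)}
    → {pkg_at(p1,depot), pkg_at(p4,depot), truck_at(t1,whs1), truck_at(t3,depot)}
  through step 1 (drive(t1,depot,whs1)): drop {truck_at(t1,whs1)}, keep {pkg_at(p1,depot), pkg_at(p4,depot), truck_at(t3,depot)}, require {truck_at(t1,depot)}
    → {pkg_at(p1,depot), pkg_at(p4,depot), truck_at(t1,depot), truck_at(t3,depot)}

== RESULT ==
["pkg_at(p1,depot)", "pkg_at(p4,depot)", "truck_at(t1,depot)", "truck_at(t3,depot)"]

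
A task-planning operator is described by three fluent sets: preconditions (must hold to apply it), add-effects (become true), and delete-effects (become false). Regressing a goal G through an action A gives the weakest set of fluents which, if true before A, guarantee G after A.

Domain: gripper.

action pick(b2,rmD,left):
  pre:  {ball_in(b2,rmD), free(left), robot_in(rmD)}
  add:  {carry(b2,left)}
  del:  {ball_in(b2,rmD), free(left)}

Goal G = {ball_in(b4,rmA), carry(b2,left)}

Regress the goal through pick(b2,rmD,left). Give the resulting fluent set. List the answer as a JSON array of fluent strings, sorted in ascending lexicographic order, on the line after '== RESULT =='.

Regress:
  G ∩ del = {}  (empty — regression defined)
  G \ add = {ball_in(b4,rmA), carry(b2,left)} \ {carry(b2,left)} = {ball_in(b4,rmA)}
  ∪ pre   = {ball_in(b4,rmA)} ∪ {ball_in(b2,rmD), free(left), robot_in(rmD)}
          = {ball_in(b2,rmD), ball_in(b4,rmA), free(left), robot_in(rmD)}

== RESULT ==
["ball_in(b2,rmD)", "ball_in(b4,rmA)", "free(left)", "robot_in(rmD)"]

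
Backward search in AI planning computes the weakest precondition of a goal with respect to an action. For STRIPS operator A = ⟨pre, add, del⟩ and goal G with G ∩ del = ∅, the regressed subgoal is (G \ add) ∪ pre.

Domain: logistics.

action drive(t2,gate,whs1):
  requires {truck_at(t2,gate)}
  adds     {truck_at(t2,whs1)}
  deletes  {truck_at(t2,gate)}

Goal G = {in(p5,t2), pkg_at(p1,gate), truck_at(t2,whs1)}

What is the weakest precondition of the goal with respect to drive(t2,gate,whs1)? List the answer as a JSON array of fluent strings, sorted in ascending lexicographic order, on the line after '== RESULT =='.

Compute (G \ add) ∪ pre:
  G ∩ del = {}  (empty — regression defined)
  G \ add = {in(p5,t2), pkg_at(p1,gate), truck_at(t2,whs1)} \ {truck_at(t2,whs1)} = {in(p5,t2), pkg_at(p1,gate)}
  ∪ pre   = {in(p5,t2), pkg_at(p1,gate)} ∪ {truck_at(t2,gate)}
          = {in(p5,t2), pkg_at(p1,gate), truck_at(t2,gate)}

== RESULT ==
["in(p5,t2)", "pkg_at(p1,gate)", "truck_at(t2,gate)"]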